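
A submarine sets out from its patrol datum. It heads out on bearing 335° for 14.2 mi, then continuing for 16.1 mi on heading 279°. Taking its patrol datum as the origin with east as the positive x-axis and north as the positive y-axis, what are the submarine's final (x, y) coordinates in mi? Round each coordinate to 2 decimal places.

Leg 1 (335°, 14.2 mi): east 14.2 sin 335° = -6.00, north 14.2 cos 335° = 12.87
Leg 2 (279°, 16.1 mi): east 16.1 sin 279° = -15.90, north 16.1 cos 279° = 2.52
Summing: -21.90 mi east, 15.39 mi north → (-21.90, 15.39).

(-21.90, 15.39)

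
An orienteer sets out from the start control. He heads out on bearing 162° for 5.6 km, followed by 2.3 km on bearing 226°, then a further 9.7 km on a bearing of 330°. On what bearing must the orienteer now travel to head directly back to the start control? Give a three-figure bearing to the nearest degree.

Leg 1 (162°, 5.6 km): east 5.6 sin 162° = 1.73, north 5.6 cos 162° = -5.33
Leg 2 (226°, 2.3 km): east 2.3 sin 226° = -1.65, north 2.3 cos 226° = -1.60
Leg 3 (330°, 9.7 km): east 9.7 sin 330° = -4.85, north 9.7 cos 330° = 8.40
Net displacement: -4.77 east, 1.48 north. Direction back to start is (4.77, -1.48): bearing = atan2(4.77, -1.48) mod 360° = 107.19° ≈ 107°.

107°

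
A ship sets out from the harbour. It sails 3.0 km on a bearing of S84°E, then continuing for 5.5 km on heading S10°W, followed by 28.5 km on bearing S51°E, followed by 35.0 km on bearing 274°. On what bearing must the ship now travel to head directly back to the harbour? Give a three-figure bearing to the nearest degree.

Leg 1 (S84°E, 3.0 km): east 3.0 sin 96° = 2.98, north 3.0 cos 96° = -0.31
Leg 2 (S10°W, 5.5 km): east 5.5 sin 190° = -0.96, north 5.5 cos 190° = -5.42
Leg 3 (S51°E, 28.5 km): east 28.5 sin 129° = 22.15, north 28.5 cos 129° = -17.94
Leg 4 (274°, 35.0 km): east 35.0 sin 274° = -34.91, north 35.0 cos 274° = 2.44
Net displacement: -10.74 east, -21.22 north. Direction back to start is (10.74, 21.22): bearing = atan2(10.74, 21.22) mod 360° = 26.84° ≈ 027°.

027°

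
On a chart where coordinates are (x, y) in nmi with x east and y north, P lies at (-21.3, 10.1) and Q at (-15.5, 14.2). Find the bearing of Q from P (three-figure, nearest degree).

055°

Δeast = -15.5 − -21.3 = 5.80; Δnorth = 14.2 − 10.1 = 4.10.
Bearing = atan2(Δeast, Δnorth) mod 360° = 54.74° ≈ 055°.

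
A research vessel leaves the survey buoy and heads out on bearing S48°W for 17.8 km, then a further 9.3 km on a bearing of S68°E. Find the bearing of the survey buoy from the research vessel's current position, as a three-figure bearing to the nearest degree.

017°

Leg 1 (S48°W, 17.8 km): east 17.8 sin 228° = -13.23, north 17.8 cos 228° = -11.91
Leg 2 (S68°E, 9.3 km): east 9.3 sin 112° = 8.62, north 9.3 cos 112° = -3.48
Net displacement: -4.61 east, -15.39 north. Direction back to start is (4.61, 15.39): bearing = atan2(4.61, 15.39) mod 360° = 16.65° ≈ 017°.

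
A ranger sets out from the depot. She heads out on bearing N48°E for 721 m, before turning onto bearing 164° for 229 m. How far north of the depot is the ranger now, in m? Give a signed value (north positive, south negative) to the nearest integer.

262 m

Leg 1 (N48°E, 721 m): east 721 sin 48° = 535.81, north 721 cos 48° = 482.44
Leg 2 (164°, 229 m): east 229 sin 164° = 63.12, north 229 cos 164° = -220.13
Net north component: 262.31 m.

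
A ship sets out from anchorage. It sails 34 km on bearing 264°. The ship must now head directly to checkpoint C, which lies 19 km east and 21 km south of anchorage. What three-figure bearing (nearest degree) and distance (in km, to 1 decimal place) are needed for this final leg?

108°, 55.6 km

Leg 1 (264°, 34 km): east 34 sin 264° = -33.81, north 34 cos 264° = -3.55
Current position: (-33.81, -3.55). Target: (19, -21). Remaining: Δeast = 52.81, Δnorth = -17.45.
Bearing = atan2(52.81, -17.45) mod 360° = 108.28°; distance = √((52.81)² + (-17.45)²) = 55.621 km.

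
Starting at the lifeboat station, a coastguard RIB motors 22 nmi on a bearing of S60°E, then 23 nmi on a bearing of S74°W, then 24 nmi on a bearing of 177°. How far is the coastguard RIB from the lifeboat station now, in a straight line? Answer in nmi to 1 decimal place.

Leg 1 (S60°E, 22 nmi): east 22 sin 120° = 19.05, north 22 cos 120° = -11.00
Leg 2 (S74°W, 23 nmi): east 23 sin 254° = -22.11, north 23 cos 254° = -6.34
Leg 3 (177°, 24 nmi): east 24 sin 177° = 1.26, north 24 cos 177° = -23.97
Net: -1.80 east, -41.31 north. Distance = √((-1.80)² + (-41.31)²) = 41.346 nmi.

41.3 nmi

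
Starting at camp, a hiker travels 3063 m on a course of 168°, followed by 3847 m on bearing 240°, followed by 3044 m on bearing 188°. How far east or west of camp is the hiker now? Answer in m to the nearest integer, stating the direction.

3118 m west

Leg 1 (168°, 3063 m): east 3063 sin 168° = 636.83, north 3063 cos 168° = -2996.07
Leg 2 (240°, 3847 m): east 3847 sin 240° = -3331.60, north 3847 cos 240° = -1923.50
Leg 3 (188°, 3044 m): east 3044 sin 188° = -423.64, north 3044 cos 188° = -3014.38
Net east component: -3118.41 m.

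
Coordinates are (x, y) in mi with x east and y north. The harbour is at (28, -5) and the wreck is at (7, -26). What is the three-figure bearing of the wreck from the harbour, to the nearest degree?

225°

Δeast = 7 − 28 = -21.00; Δnorth = -26 − -5 = -21.00.
Bearing = atan2(Δeast, Δnorth) mod 360° = 225.00° ≈ 225°.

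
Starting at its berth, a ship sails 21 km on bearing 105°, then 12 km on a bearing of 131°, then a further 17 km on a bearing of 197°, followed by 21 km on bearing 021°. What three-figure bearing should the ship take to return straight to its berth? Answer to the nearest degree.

287°

Leg 1 (105°, 21 km): east 21 sin 105° = 20.28, north 21 cos 105° = -5.44
Leg 2 (131°, 12 km): east 12 sin 131° = 9.06, north 12 cos 131° = -7.87
Leg 3 (197°, 17 km): east 17 sin 197° = -4.97, north 17 cos 197° = -16.26
Leg 4 (021°, 21 km): east 21 sin 21° = 7.53, north 21 cos 21° = 19.61
Net displacement: 31.90 east, -9.96 north. Direction back to start is (-31.90, 9.96): bearing = atan2(-31.90, 9.96) mod 360° = 287.34° ≈ 287°.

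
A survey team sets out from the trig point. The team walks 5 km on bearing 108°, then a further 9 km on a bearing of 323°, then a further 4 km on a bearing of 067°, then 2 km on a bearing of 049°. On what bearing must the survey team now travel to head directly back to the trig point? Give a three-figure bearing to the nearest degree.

208°

Leg 1 (108°, 5 km): east 5 sin 108° = 4.76, north 5 cos 108° = -1.55
Leg 2 (323°, 9 km): east 9 sin 323° = -5.42, north 9 cos 323° = 7.19
Leg 3 (067°, 4 km): east 4 sin 67° = 3.68, north 4 cos 67° = 1.56
Leg 4 (049°, 2 km): east 2 sin 49° = 1.51, north 2 cos 49° = 1.31
Net displacement: 4.53 east, 8.52 north. Direction back to start is (-4.53, -8.52): bearing = atan2(-4.53, -8.52) mod 360° = 208.01° ≈ 208°.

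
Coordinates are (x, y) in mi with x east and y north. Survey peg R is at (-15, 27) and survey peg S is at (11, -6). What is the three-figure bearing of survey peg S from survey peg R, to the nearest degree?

142°

Δeast = 11 − -15 = 26.00; Δnorth = -6 − 27 = -33.00.
Bearing = atan2(Δeast, Δnorth) mod 360° = 141.77° ≈ 142°.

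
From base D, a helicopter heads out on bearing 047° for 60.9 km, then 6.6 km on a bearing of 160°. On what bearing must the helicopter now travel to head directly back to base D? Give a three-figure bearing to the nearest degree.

233°

Leg 1 (047°, 60.9 km): east 60.9 sin 47° = 44.54, north 60.9 cos 47° = 41.53
Leg 2 (160°, 6.6 km): east 6.6 sin 160° = 2.26, north 6.6 cos 160° = -6.20
Net displacement: 46.80 east, 35.33 north. Direction back to start is (-46.80, -35.33): bearing = atan2(-46.80, -35.33) mod 360° = 232.95° ≈ 233°.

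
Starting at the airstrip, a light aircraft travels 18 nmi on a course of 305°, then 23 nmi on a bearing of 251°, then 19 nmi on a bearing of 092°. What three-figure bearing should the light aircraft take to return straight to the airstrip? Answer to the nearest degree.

Leg 1 (305°, 18 nmi): east 18 sin 305° = -14.74, north 18 cos 305° = 10.32
Leg 2 (251°, 23 nmi): east 23 sin 251° = -21.75, north 23 cos 251° = -7.49
Leg 3 (092°, 19 nmi): east 19 sin 92° = 18.99, north 19 cos 92° = -0.66
Net displacement: -17.50 east, 2.17 north. Direction back to start is (17.50, -2.17): bearing = atan2(17.50, -2.17) mod 360° = 97.08° ≈ 097°.

097°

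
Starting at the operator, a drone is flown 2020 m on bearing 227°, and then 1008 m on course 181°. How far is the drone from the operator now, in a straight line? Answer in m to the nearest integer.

Leg 1 (227°, 2020 m): east 2020 sin 227° = -1477.33, north 2020 cos 227° = -1377.64
Leg 2 (181°, 1008 m): east 1008 sin 181° = -17.59, north 1008 cos 181° = -1007.85
Net: -1494.93 east, -2385.48 north. Distance = √((-1494.93)² + (-2385.48)²) = 2815.197 m.

2815 m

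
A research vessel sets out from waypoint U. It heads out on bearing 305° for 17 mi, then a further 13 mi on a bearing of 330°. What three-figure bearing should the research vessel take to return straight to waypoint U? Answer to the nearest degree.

Leg 1 (305°, 17 mi): east 17 sin 305° = -13.93, north 17 cos 305° = 9.75
Leg 2 (330°, 13 mi): east 13 sin 330° = -6.50, north 13 cos 330° = 11.26
Net displacement: -20.43 east, 21.01 north. Direction back to start is (20.43, -21.01): bearing = atan2(20.43, -21.01) mod 360° = 135.81° ≈ 136°.

136°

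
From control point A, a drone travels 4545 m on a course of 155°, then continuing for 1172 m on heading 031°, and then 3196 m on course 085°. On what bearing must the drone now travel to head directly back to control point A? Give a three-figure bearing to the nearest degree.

Leg 1 (155°, 4545 m): east 4545 sin 155° = 1920.80, north 4545 cos 155° = -4119.17
Leg 2 (031°, 1172 m): east 1172 sin 31° = 603.62, north 1172 cos 31° = 1004.60
Leg 3 (085°, 3196 m): east 3196 sin 85° = 3183.84, north 3196 cos 85° = 278.55
Net displacement: 5708.26 east, -2836.02 north. Direction back to start is (-5708.26, 2836.02): bearing = atan2(-5708.26, 2836.02) mod 360° = 296.42° ≈ 296°.

296°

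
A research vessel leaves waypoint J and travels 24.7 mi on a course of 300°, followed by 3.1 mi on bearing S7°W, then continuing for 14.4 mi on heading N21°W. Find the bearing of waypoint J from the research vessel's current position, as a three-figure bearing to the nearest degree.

130°

Leg 1 (300°, 24.7 mi): east 24.7 sin 300° = -21.39, north 24.7 cos 300° = 12.35
Leg 2 (S7°W, 3.1 mi): east 3.1 sin 187° = -0.38, north 3.1 cos 187° = -3.08
Leg 3 (N21°W, 14.4 mi): east 14.4 sin 339° = -5.16, north 14.4 cos 339° = 13.44
Net displacement: -26.93 east, 22.72 north. Direction back to start is (26.93, -22.72): bearing = atan2(26.93, -22.72) mod 360° = 130.15° ≈ 130°.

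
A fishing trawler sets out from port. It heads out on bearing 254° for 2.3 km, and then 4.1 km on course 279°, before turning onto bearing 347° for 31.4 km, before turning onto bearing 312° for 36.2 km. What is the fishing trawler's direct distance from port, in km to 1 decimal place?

Leg 1 (254°, 2.3 km): east 2.3 sin 254° = -2.21, north 2.3 cos 254° = -0.63
Leg 2 (279°, 4.1 km): east 4.1 sin 279° = -4.05, north 4.1 cos 279° = 0.64
Leg 3 (347°, 31.4 km): east 31.4 sin 347° = -7.06, north 31.4 cos 347° = 30.60
Leg 4 (312°, 36.2 km): east 36.2 sin 312° = -26.90, north 36.2 cos 312° = 24.22
Net: -40.23 east, 54.83 north. Distance = √((-40.23)² + (54.83)²) = 67.999 km.

68.0 km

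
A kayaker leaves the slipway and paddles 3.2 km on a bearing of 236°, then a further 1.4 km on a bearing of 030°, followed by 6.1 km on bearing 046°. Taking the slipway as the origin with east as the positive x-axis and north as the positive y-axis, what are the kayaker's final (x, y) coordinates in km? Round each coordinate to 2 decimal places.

(2.44, 3.66)

Leg 1 (236°, 3.2 km): east 3.2 sin 236° = -2.65, north 3.2 cos 236° = -1.79
Leg 2 (030°, 1.4 km): east 1.4 sin 30° = 0.70, north 1.4 cos 30° = 1.21
Leg 3 (046°, 6.1 km): east 6.1 sin 46° = 4.39, north 6.1 cos 46° = 4.24
Summing: 2.44 km east, 3.66 km north → (2.44, 3.66).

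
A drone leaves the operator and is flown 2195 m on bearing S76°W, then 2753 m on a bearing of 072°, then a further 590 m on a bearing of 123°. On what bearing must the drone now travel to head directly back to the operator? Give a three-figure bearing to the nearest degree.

270°

Leg 1 (S76°W, 2195 m): east 2195 sin 256° = -2129.80, north 2195 cos 256° = -531.02
Leg 2 (072°, 2753 m): east 2753 sin 72° = 2618.26, north 2753 cos 72° = 850.72
Leg 3 (123°, 590 m): east 590 sin 123° = 494.82, north 590 cos 123° = -321.34
Net displacement: 983.28 east, -1.63 north. Direction back to start is (-983.28, 1.63): bearing = atan2(-983.28, 1.63) mod 360° = 270.10° ≈ 270°.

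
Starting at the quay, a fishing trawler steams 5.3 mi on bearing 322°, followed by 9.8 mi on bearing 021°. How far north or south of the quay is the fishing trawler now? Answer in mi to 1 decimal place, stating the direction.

13.3 mi north

Leg 1 (322°, 5.3 mi): east 5.3 sin 322° = -3.26, north 5.3 cos 322° = 4.18
Leg 2 (021°, 9.8 mi): east 9.8 sin 21° = 3.51, north 9.8 cos 21° = 9.15
Net north component: 13.33 mi.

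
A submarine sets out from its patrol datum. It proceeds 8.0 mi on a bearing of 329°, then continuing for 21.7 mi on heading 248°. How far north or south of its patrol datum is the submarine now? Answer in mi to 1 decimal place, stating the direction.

Leg 1 (329°, 8.0 mi): east 8.0 sin 329° = -4.12, north 8.0 cos 329° = 6.86
Leg 2 (248°, 21.7 mi): east 21.7 sin 248° = -20.12, north 21.7 cos 248° = -8.13
Net north component: -1.27 mi.

1.3 mi south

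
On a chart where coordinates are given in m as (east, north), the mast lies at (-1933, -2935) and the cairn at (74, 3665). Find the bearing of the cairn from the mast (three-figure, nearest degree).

Δeast = 74 − -1933 = 2007.00; Δnorth = 3665 − -2935 = 6600.00.
Bearing = atan2(Δeast, Δnorth) mod 360° = 16.91° ≈ 017°.

017°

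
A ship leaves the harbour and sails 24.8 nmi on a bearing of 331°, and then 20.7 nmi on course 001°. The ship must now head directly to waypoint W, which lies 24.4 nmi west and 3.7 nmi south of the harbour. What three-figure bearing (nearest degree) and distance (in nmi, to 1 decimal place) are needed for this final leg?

195°, 47.8 nmi

Leg 1 (331°, 24.8 nmi): east 24.8 sin 331° = -12.02, north 24.8 cos 331° = 21.69
Leg 2 (001°, 20.7 nmi): east 20.7 sin 1° = 0.36, north 20.7 cos 1° = 20.70
Current position: (-11.66, 42.39). Target: (-24.4, -3.7). Remaining: Δeast = -12.74, Δnorth = -46.09.
Bearing = atan2(-12.74, -46.09) mod 360° = 195.45°; distance = √((-12.74)² + (-46.09)²) = 47.815 nmi.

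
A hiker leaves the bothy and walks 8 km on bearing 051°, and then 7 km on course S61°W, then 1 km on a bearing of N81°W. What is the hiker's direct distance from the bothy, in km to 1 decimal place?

2.0 km

Leg 1 (051°, 8 km): east 8 sin 51° = 6.22, north 8 cos 51° = 5.03
Leg 2 (S61°W, 7 km): east 7 sin 241° = -6.12, north 7 cos 241° = -3.39
Leg 3 (N81°W, 1 km): east 1 sin 279° = -0.99, north 1 cos 279° = 0.16
Net: -0.89 east, 1.80 north. Distance = √((-0.89)² + (1.80)²) = 2.007 km.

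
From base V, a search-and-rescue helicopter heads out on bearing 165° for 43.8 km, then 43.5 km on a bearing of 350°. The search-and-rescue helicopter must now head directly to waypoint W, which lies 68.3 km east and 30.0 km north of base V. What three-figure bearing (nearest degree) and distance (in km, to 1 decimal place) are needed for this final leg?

065°, 70.9 km

Leg 1 (165°, 43.8 km): east 43.8 sin 165° = 11.34, north 43.8 cos 165° = -42.31
Leg 2 (350°, 43.5 km): east 43.5 sin 350° = -7.55, north 43.5 cos 350° = 42.84
Current position: (3.78, 0.53). Target: (68.3, 30.0). Remaining: Δeast = 64.52, Δnorth = 29.47.
Bearing = atan2(64.52, 29.47) mod 360° = 65.45°; distance = √((64.52)² + (29.47)²) = 70.929 km.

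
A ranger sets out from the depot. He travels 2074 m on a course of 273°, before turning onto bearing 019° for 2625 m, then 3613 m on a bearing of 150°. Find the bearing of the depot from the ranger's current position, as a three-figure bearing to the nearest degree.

Leg 1 (273°, 2074 m): east 2074 sin 273° = -2071.16, north 2074 cos 273° = 108.54
Leg 2 (019°, 2625 m): east 2625 sin 19° = 854.62, north 2625 cos 19° = 2481.99
Leg 3 (150°, 3613 m): east 3613 sin 150° = 1806.50, north 3613 cos 150° = -3128.95
Net displacement: 589.96 east, -538.42 north. Direction back to start is (-589.96, 538.42): bearing = atan2(-589.96, 538.42) mod 360° = 312.38° ≈ 312°.

312°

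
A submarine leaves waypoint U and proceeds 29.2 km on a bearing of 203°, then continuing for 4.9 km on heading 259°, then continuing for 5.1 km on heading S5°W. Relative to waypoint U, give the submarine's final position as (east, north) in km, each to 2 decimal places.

(-16.66, -32.89)

Leg 1 (203°, 29.2 km): east 29.2 sin 203° = -11.41, north 29.2 cos 203° = -26.88
Leg 2 (259°, 4.9 km): east 4.9 sin 259° = -4.81, north 4.9 cos 259° = -0.93
Leg 3 (S5°W, 5.1 km): east 5.1 sin 185° = -0.44, north 5.1 cos 185° = -5.08
Summing: -16.66 km east, -32.89 km north → (-16.66, -32.89).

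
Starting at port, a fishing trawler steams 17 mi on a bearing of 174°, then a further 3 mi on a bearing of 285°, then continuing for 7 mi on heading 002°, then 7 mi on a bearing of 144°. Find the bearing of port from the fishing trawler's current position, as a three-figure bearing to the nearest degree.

Leg 1 (174°, 17 mi): east 17 sin 174° = 1.78, north 17 cos 174° = -16.91
Leg 2 (285°, 3 mi): east 3 sin 285° = -2.90, north 3 cos 285° = 0.78
Leg 3 (002°, 7 mi): east 7 sin 2° = 0.24, north 7 cos 2° = 7.00
Leg 4 (144°, 7 mi): east 7 sin 144° = 4.11, north 7 cos 144° = -5.66
Net displacement: 3.24 east, -14.80 north. Direction back to start is (-3.24, 14.80): bearing = atan2(-3.24, 14.80) mod 360° = 347.66° ≈ 348°.

348°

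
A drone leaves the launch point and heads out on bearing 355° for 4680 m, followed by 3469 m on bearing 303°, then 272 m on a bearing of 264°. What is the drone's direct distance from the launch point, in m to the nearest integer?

Leg 1 (355°, 4680 m): east 4680 sin 355° = -407.89, north 4680 cos 355° = 4662.19
Leg 2 (303°, 3469 m): east 3469 sin 303° = -2909.35, north 3469 cos 303° = 1889.35
Leg 3 (264°, 272 m): east 272 sin 264° = -270.51, north 272 cos 264° = -28.43
Net: -3587.75 east, 6523.11 north. Distance = √((-3587.75)² + (6523.11)²) = 7444.657 m.

7445 m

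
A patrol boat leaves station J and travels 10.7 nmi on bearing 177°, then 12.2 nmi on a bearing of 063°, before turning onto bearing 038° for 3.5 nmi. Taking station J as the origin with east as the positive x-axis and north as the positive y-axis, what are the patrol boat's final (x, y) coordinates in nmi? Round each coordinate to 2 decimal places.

Leg 1 (177°, 10.7 nmi): east 10.7 sin 177° = 0.56, north 10.7 cos 177° = -10.69
Leg 2 (063°, 12.2 nmi): east 12.2 sin 63° = 10.87, north 12.2 cos 63° = 5.54
Leg 3 (038°, 3.5 nmi): east 3.5 sin 38° = 2.15, north 3.5 cos 38° = 2.76
Summing: 13.59 nmi east, -2.39 nmi north → (13.59, -2.39).

(13.59, -2.39)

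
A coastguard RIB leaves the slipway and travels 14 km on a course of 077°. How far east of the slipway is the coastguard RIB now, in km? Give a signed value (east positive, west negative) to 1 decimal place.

Leg 1 (077°, 14 km): east 14 sin 77° = 13.64, north 14 cos 77° = 3.15
Net east component: 13.64 km.

13.6 km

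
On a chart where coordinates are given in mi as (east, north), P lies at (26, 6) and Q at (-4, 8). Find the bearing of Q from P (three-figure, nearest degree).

274°

Δeast = -4 − 26 = -30.00; Δnorth = 8 − 6 = 2.00.
Bearing = atan2(Δeast, Δnorth) mod 360° = 273.81° ≈ 274°.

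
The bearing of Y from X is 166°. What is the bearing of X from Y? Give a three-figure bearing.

Back-bearing = 166° + 180° = 346°.

346°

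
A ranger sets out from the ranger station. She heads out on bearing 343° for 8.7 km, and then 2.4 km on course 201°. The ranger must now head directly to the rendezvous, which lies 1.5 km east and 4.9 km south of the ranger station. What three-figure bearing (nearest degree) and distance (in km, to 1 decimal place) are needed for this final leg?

Leg 1 (343°, 8.7 km): east 8.7 sin 343° = -2.54, north 8.7 cos 343° = 8.32
Leg 2 (201°, 2.4 km): east 2.4 sin 201° = -0.86, north 2.4 cos 201° = -2.24
Current position: (-3.40, 6.08). Target: (1.5, -4.9). Remaining: Δeast = 4.90, Δnorth = -10.98.
Bearing = atan2(4.90, -10.98) mod 360° = 155.93°; distance = √((4.90)² + (-10.98)²) = 12.025 km.

156°, 12.0 km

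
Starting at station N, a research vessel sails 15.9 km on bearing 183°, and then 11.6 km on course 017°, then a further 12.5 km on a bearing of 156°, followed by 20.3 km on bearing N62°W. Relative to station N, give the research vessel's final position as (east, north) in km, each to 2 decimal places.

Leg 1 (183°, 15.9 km): east 15.9 sin 183° = -0.83, north 15.9 cos 183° = -15.88
Leg 2 (017°, 11.6 km): east 11.6 sin 17° = 3.39, north 11.6 cos 17° = 11.09
Leg 3 (156°, 12.5 km): east 12.5 sin 156° = 5.08, north 12.5 cos 156° = -11.42
Leg 4 (N62°W, 20.3 km): east 20.3 sin 298° = -17.92, north 20.3 cos 298° = 9.53
Summing: -10.28 km east, -6.67 km north → (-10.28, -6.67).

(-10.28, -6.67)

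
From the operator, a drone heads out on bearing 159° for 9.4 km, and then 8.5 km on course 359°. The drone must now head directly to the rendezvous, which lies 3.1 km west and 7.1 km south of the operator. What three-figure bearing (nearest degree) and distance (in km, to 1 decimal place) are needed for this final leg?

223°, 9.3 km

Leg 1 (159°, 9.4 km): east 9.4 sin 159° = 3.37, north 9.4 cos 159° = -8.78
Leg 2 (359°, 8.5 km): east 8.5 sin 359° = -0.15, north 8.5 cos 359° = 8.50
Current position: (3.22, -0.28). Target: (-3.1, -7.1). Remaining: Δeast = -6.32, Δnorth = -6.82.
Bearing = atan2(-6.32, -6.82) mod 360° = 222.81°; distance = √((-6.32)² + (-6.82)²) = 9.301 km.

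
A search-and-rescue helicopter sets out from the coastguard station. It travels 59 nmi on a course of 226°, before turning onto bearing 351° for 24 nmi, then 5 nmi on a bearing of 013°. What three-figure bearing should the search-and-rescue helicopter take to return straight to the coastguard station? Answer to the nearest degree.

075°

Leg 1 (226°, 59 nmi): east 59 sin 226° = -42.44, north 59 cos 226° = -40.98
Leg 2 (351°, 24 nmi): east 24 sin 351° = -3.75, north 24 cos 351° = 23.70
Leg 3 (013°, 5 nmi): east 5 sin 13° = 1.12, north 5 cos 13° = 4.87
Net displacement: -45.07 east, -12.41 north. Direction back to start is (45.07, 12.41): bearing = atan2(45.07, 12.41) mod 360° = 74.61° ≈ 075°.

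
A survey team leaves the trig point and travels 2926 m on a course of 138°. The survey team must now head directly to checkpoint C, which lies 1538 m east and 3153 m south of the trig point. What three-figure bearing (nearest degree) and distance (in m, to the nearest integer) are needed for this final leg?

Leg 1 (138°, 2926 m): east 2926 sin 138° = 1957.88, north 2926 cos 138° = -2174.44
Current position: (1957.88, -2174.44). Target: (1538, -3153). Remaining: Δeast = -419.88, Δnorth = -978.56.
Bearing = atan2(-419.88, -978.56) mod 360° = 203.22°; distance = √((-419.88)² + (-978.56)²) = 1064.834 m.

203°, 1065 m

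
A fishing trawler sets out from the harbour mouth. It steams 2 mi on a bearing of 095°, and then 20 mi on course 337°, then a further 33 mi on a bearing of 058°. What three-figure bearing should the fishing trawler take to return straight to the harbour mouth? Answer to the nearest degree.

212°

Leg 1 (095°, 2 mi): east 2 sin 95° = 1.99, north 2 cos 95° = -0.17
Leg 2 (337°, 20 mi): east 20 sin 337° = -7.81, north 20 cos 337° = 18.41
Leg 3 (058°, 33 mi): east 33 sin 58° = 27.99, north 33 cos 58° = 17.49
Net displacement: 22.16 east, 35.72 north. Direction back to start is (-22.16, -35.72): bearing = atan2(-22.16, -35.72) mod 360° = 211.82° ≈ 212°.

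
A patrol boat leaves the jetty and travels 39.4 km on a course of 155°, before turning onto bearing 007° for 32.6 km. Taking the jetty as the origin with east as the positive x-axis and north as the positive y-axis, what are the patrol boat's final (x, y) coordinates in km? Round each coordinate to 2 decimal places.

Leg 1 (155°, 39.4 km): east 39.4 sin 155° = 16.65, north 39.4 cos 155° = -35.71
Leg 2 (007°, 32.6 km): east 32.6 sin 7° = 3.97, north 32.6 cos 7° = 32.36
Summing: 20.62 km east, -3.35 km north → (20.62, -3.35).

(20.62, -3.35)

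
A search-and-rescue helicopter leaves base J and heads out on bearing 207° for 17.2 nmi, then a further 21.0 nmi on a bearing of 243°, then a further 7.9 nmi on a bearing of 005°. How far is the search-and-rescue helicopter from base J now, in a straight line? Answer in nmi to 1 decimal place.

Leg 1 (207°, 17.2 nmi): east 17.2 sin 207° = -7.81, north 17.2 cos 207° = -15.33
Leg 2 (243°, 21.0 nmi): east 21.0 sin 243° = -18.71, north 21.0 cos 243° = -9.53
Leg 3 (005°, 7.9 nmi): east 7.9 sin 5° = 0.69, north 7.9 cos 5° = 7.87
Net: -25.83 east, -16.99 north. Distance = √((-25.83)² + (-16.99)²) = 30.917 nmi.

30.9 nmi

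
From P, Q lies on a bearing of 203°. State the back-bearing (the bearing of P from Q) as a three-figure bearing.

Back-bearing = 203° − 180° = 023°.

023°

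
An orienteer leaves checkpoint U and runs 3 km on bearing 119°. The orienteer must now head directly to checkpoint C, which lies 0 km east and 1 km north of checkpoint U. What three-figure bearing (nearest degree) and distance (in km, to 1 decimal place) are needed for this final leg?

Leg 1 (119°, 3 km): east 3 sin 119° = 2.62, north 3 cos 119° = -1.45
Current position: (2.62, -1.45). Target: (0, 1). Remaining: Δeast = -2.62, Δnorth = 2.45.
Bearing = atan2(-2.62, 2.45) mod 360° = 313.09°; distance = √((-2.62)² + (2.45)²) = 3.593 km.

313°, 3.6 km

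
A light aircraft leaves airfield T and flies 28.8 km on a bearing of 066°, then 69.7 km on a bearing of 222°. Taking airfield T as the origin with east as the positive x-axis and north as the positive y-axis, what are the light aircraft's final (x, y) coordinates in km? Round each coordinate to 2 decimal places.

(-20.33, -40.08)

Leg 1 (066°, 28.8 km): east 28.8 sin 66° = 26.31, north 28.8 cos 66° = 11.71
Leg 2 (222°, 69.7 km): east 69.7 sin 222° = -46.64, north 69.7 cos 222° = -51.80
Summing: -20.33 km east, -40.08 km north → (-20.33, -40.08).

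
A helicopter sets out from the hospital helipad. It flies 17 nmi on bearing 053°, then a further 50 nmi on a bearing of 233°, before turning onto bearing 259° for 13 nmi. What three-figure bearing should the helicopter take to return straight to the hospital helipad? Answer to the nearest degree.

Leg 1 (053°, 17 nmi): east 17 sin 53° = 13.58, north 17 cos 53° = 10.23
Leg 2 (233°, 50 nmi): east 50 sin 233° = -39.93, north 50 cos 233° = -30.09
Leg 3 (259°, 13 nmi): east 13 sin 259° = -12.76, north 13 cos 259° = -2.48
Net displacement: -39.12 east, -22.34 north. Direction back to start is (39.12, 22.34): bearing = atan2(39.12, 22.34) mod 360° = 60.27° ≈ 060°.

060°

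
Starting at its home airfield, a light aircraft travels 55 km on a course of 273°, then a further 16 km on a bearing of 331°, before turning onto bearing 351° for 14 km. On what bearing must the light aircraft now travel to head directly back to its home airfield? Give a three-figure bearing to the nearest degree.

115°

Leg 1 (273°, 55 km): east 55 sin 273° = -54.92, north 55 cos 273° = 2.88
Leg 2 (331°, 16 km): east 16 sin 331° = -7.76, north 16 cos 331° = 13.99
Leg 3 (351°, 14 km): east 14 sin 351° = -2.19, north 14 cos 351° = 13.83
Net displacement: -64.87 east, 30.70 north. Direction back to start is (64.87, -30.70): bearing = atan2(64.87, -30.70) mod 360° = 115.33° ≈ 115°.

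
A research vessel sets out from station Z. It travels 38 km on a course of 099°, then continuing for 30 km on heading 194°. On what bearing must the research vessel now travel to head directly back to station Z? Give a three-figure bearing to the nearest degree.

319°

Leg 1 (099°, 38 km): east 38 sin 99° = 37.53, north 38 cos 99° = -5.94
Leg 2 (194°, 30 km): east 30 sin 194° = -7.26, north 30 cos 194° = -29.11
Net displacement: 30.27 east, -35.05 north. Direction back to start is (-30.27, 35.05): bearing = atan2(-30.27, 35.05) mod 360° = 319.18° ≈ 319°.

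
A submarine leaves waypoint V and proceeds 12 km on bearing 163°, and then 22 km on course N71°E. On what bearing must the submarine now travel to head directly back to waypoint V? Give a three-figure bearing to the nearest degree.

280°

Leg 1 (163°, 12 km): east 12 sin 163° = 3.51, north 12 cos 163° = -11.48
Leg 2 (N71°E, 22 km): east 22 sin 71° = 20.80, north 22 cos 71° = 7.16
Net displacement: 24.31 east, -4.31 north. Direction back to start is (-24.31, 4.31): bearing = atan2(-24.31, 4.31) mod 360° = 280.06° ≈ 280°.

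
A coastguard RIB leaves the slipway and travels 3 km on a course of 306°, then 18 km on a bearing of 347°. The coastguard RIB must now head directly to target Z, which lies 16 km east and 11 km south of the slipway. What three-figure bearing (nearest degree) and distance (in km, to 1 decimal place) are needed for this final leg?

143°, 37.7 km

Leg 1 (306°, 3 km): east 3 sin 306° = -2.43, north 3 cos 306° = 1.76
Leg 2 (347°, 18 km): east 18 sin 347° = -4.05, north 18 cos 347° = 17.54
Current position: (-6.48, 19.30). Target: (16, -11). Remaining: Δeast = 22.48, Δnorth = -30.30.
Bearing = atan2(22.48, -30.30) mod 360° = 143.43°; distance = √((22.48)² + (-30.30)²) = 37.728 km.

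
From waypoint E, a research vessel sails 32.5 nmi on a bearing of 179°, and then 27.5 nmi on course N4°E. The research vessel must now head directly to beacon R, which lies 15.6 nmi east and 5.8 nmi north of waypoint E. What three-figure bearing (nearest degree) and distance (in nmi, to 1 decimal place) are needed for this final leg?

050°, 17.0 nmi

Leg 1 (179°, 32.5 nmi): east 32.5 sin 179° = 0.57, north 32.5 cos 179° = -32.50
Leg 2 (N4°E, 27.5 nmi): east 27.5 sin 4° = 1.92, north 27.5 cos 4° = 27.43
Current position: (2.49, -5.06). Target: (15.6, 5.8). Remaining: Δeast = 13.11, Δnorth = 10.86.
Bearing = atan2(13.11, 10.86) mod 360° = 50.37°; distance = √((13.11)² + (10.86)²) = 17.029 nmi.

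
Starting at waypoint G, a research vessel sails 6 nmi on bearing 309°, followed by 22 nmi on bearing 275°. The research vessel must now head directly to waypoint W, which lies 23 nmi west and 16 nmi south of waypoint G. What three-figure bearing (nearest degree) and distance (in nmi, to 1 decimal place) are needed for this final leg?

Leg 1 (309°, 6 nmi): east 6 sin 309° = -4.66, north 6 cos 309° = 3.78
Leg 2 (275°, 22 nmi): east 22 sin 275° = -21.92, north 22 cos 275° = 1.92
Current position: (-26.58, 5.69). Target: (-23, -16). Remaining: Δeast = 3.58, Δnorth = -21.69.
Bearing = atan2(3.58, -21.69) mod 360° = 170.63°; distance = √((3.58)² + (-21.69)²) = 21.987 nmi.

171°, 22.0 nmi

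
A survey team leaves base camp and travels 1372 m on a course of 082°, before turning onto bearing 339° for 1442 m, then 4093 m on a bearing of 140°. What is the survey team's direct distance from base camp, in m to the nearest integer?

3823 m

Leg 1 (082°, 1372 m): east 1372 sin 82° = 1358.65, north 1372 cos 82° = 190.95
Leg 2 (339°, 1442 m): east 1442 sin 339° = -516.77, north 1442 cos 339° = 1346.22
Leg 3 (140°, 4093 m): east 4093 sin 140° = 2630.93, north 4093 cos 140° = -3135.42
Net: 3472.81 east, -1598.25 north. Distance = √((3472.81)² + (-1598.25)²) = 3822.934 m.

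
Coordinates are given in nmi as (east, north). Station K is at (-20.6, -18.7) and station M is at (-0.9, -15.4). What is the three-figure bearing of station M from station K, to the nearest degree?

Δeast = -0.9 − -20.6 = 19.70; Δnorth = -15.4 − -18.7 = 3.30.
Bearing = atan2(Δeast, Δnorth) mod 360° = 80.49° ≈ 080°.

080°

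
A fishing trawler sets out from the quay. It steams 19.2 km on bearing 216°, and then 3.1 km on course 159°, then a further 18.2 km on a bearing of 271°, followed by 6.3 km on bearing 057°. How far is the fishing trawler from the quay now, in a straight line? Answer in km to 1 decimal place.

27.4 km

Leg 1 (216°, 19.2 km): east 19.2 sin 216° = -11.29, north 19.2 cos 216° = -15.53
Leg 2 (159°, 3.1 km): east 3.1 sin 159° = 1.11, north 3.1 cos 159° = -2.89
Leg 3 (271°, 18.2 km): east 18.2 sin 271° = -18.20, north 18.2 cos 271° = 0.32
Leg 4 (057°, 6.3 km): east 6.3 sin 57° = 5.28, north 6.3 cos 57° = 3.43
Net: -23.09 east, -14.68 north. Distance = √((-23.09)² + (-14.68)²) = 27.359 km.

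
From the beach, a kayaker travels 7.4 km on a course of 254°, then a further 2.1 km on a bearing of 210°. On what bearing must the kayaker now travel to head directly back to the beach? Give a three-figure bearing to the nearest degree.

Leg 1 (254°, 7.4 km): east 7.4 sin 254° = -7.11, north 7.4 cos 254° = -2.04
Leg 2 (210°, 2.1 km): east 2.1 sin 210° = -1.05, north 2.1 cos 210° = -1.82
Net displacement: -8.16 east, -3.86 north. Direction back to start is (8.16, 3.86): bearing = atan2(8.16, 3.86) mod 360° = 64.70° ≈ 065°.

065°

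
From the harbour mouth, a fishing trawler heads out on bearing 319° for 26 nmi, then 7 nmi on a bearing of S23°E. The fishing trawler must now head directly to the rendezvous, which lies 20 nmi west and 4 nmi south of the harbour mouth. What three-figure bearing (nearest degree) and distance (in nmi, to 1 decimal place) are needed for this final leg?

Leg 1 (319°, 26 nmi): east 26 sin 319° = -17.06, north 26 cos 319° = 19.62
Leg 2 (S23°E, 7 nmi): east 7 sin 157° = 2.74, north 7 cos 157° = -6.44
Current position: (-14.32, 13.18). Target: (-20, -4). Remaining: Δeast = -5.68, Δnorth = -17.18.
Bearing = atan2(-5.68, -17.18) mod 360° = 198.29°; distance = √((-5.68)² + (-17.18)²) = 18.093 nmi.

198°, 18.1 nmi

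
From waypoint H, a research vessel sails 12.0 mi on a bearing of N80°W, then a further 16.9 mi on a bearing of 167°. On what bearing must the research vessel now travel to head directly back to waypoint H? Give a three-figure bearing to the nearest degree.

029°

Leg 1 (N80°W, 12.0 mi): east 12.0 sin 280° = -11.82, north 12.0 cos 280° = 2.08
Leg 2 (167°, 16.9 mi): east 16.9 sin 167° = 3.80, north 16.9 cos 167° = -16.47
Net displacement: -8.02 east, -14.38 north. Direction back to start is (8.02, 14.38): bearing = atan2(8.02, 14.38) mod 360° = 29.13° ≈ 029°.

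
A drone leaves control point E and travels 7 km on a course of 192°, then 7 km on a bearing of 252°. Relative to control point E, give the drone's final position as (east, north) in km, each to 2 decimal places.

Leg 1 (192°, 7 km): east 7 sin 192° = -1.46, north 7 cos 192° = -6.85
Leg 2 (252°, 7 km): east 7 sin 252° = -6.66, north 7 cos 252° = -2.16
Summing: -8.11 km east, -9.01 km north → (-8.11, -9.01).

(-8.11, -9.01)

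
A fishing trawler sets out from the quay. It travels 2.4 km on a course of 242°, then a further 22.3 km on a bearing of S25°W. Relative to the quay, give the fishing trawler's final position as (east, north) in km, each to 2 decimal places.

Leg 1 (242°, 2.4 km): east 2.4 sin 242° = -2.12, north 2.4 cos 242° = -1.13
Leg 2 (S25°W, 22.3 km): east 22.3 sin 205° = -9.42, north 22.3 cos 205° = -20.21
Summing: -11.54 km east, -21.34 km north → (-11.54, -21.34).

(-11.54, -21.34)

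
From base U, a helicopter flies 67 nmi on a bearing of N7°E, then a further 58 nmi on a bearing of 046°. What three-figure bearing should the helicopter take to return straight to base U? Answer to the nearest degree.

205°

Leg 1 (N7°E, 67 nmi): east 67 sin 7° = 8.17, north 67 cos 7° = 66.50
Leg 2 (046°, 58 nmi): east 58 sin 46° = 41.72, north 58 cos 46° = 40.29
Net displacement: 49.89 east, 106.79 north. Direction back to start is (-49.89, -106.79): bearing = atan2(-49.89, -106.79) mod 360° = 205.04° ≈ 205°.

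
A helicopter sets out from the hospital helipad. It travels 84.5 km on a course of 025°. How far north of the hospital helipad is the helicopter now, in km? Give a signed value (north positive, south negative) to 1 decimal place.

76.6 km

Leg 1 (025°, 84.5 km): east 84.5 sin 25° = 35.71, north 84.5 cos 25° = 76.58
Net north component: 76.58 km.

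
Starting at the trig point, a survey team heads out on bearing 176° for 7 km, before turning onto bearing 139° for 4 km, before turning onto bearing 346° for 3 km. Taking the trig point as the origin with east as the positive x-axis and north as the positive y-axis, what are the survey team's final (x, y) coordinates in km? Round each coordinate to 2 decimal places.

Leg 1 (176°, 7 km): east 7 sin 176° = 0.49, north 7 cos 176° = -6.98
Leg 2 (139°, 4 km): east 4 sin 139° = 2.62, north 4 cos 139° = -3.02
Leg 3 (346°, 3 km): east 3 sin 346° = -0.73, north 3 cos 346° = 2.91
Summing: 2.39 km east, -7.09 km north → (2.39, -7.09).

(2.39, -7.09)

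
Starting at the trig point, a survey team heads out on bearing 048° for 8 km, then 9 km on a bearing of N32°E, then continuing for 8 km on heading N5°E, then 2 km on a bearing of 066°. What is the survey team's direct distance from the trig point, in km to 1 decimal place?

Leg 1 (048°, 8 km): east 8 sin 48° = 5.95, north 8 cos 48° = 5.35
Leg 2 (N32°E, 9 km): east 9 sin 32° = 4.77, north 9 cos 32° = 7.63
Leg 3 (N5°E, 8 km): east 8 sin 5° = 0.70, north 8 cos 5° = 7.97
Leg 4 (066°, 2 km): east 2 sin 66° = 1.83, north 2 cos 66° = 0.81
Net: 13.24 east, 21.77 north. Distance = √((13.24)² + (21.77)²) = 25.478 km.

25.5 km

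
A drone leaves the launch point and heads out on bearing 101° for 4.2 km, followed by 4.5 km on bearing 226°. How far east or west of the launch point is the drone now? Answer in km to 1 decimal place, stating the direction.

Leg 1 (101°, 4.2 km): east 4.2 sin 101° = 4.12, north 4.2 cos 101° = -0.80
Leg 2 (226°, 4.5 km): east 4.5 sin 226° = -3.24, north 4.5 cos 226° = -3.13
Net east component: 0.89 km.

0.9 km east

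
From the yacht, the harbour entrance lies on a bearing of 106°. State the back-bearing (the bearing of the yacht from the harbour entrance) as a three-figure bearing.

Back-bearing = 106° + 180° = 286°.

286°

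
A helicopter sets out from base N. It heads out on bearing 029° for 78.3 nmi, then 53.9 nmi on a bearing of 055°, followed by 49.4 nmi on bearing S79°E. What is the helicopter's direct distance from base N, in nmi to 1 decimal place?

Leg 1 (029°, 78.3 nmi): east 78.3 sin 29° = 37.96, north 78.3 cos 29° = 68.48
Leg 2 (055°, 53.9 nmi): east 53.9 sin 55° = 44.15, north 53.9 cos 55° = 30.92
Leg 3 (S79°E, 49.4 nmi): east 49.4 sin 101° = 48.49, north 49.4 cos 101° = -9.43
Net: 130.61 east, 89.97 north. Distance = √((130.61)² + (89.97)²) = 158.596 nmi.

158.6 nmi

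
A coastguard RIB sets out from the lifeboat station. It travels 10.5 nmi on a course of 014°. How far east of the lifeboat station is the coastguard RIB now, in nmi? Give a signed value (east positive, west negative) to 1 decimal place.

2.5 nmi

Leg 1 (014°, 10.5 nmi): east 10.5 sin 14° = 2.54, north 10.5 cos 14° = 10.19
Net east component: 2.54 nmi.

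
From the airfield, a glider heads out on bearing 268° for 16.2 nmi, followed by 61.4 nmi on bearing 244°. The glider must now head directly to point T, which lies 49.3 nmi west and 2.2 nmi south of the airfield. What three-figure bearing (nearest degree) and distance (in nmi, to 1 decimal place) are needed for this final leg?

Leg 1 (268°, 16.2 nmi): east 16.2 sin 268° = -16.19, north 16.2 cos 268° = -0.57
Leg 2 (244°, 61.4 nmi): east 61.4 sin 244° = -55.19, north 61.4 cos 244° = -26.92
Current position: (-71.38, -27.48). Target: (-49.3, -2.2). Remaining: Δeast = 22.08, Δnorth = 25.28.
Bearing = atan2(22.08, 25.28) mod 360° = 41.13°; distance = √((22.08)² + (25.28)²) = 33.563 nmi.

041°, 33.6 nmi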